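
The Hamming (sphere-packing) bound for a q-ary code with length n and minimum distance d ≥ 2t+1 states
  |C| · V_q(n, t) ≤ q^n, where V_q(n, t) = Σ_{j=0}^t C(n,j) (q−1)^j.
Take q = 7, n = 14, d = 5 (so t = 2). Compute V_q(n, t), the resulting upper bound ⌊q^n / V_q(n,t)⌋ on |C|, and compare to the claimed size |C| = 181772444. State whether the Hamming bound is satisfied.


V_q(n, t) = 3361, q^n = 678223072849, Hamming bound = 201792047, |C| = 181772444 ≤ bound (satisfied).

Step 1: Compute V_q(n, t) = Σ_{j=0}^2 C(n, j) (q−1)^j.
  j = 0: C(14,0)·(6)^0 = 1·1 = 1.
  j = 1: C(14,1)·(6)^1 = 14·6 = 84.
  j = 2: C(14,2)·(6)^2 = 91·36 = 3276.
  V_q(n, t) = 1 + 84 + 3276 = 3361.
Step 2: q^n = 7^14 = 678223072849.
Step 3: Hamming bound ⌊q^n / V_q(n,t)⌋ = ⌊678223072849/3361⌋ = 201792047.
Step 4: Compare |C| = 181772444 to 201792047: satisfied.
The claimed |C| lies below the Hamming bound.


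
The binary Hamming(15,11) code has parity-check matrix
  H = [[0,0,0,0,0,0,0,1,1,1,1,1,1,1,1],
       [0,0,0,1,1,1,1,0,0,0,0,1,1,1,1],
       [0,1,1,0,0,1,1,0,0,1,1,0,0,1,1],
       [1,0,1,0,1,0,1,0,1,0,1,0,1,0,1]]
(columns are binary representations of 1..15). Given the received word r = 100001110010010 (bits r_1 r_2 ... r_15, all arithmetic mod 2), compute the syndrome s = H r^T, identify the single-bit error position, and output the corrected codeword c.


s = (1, 1, 0, 1)^T, error position = 13, corrected codeword c = 100001110010110

Compute s = H r^T mod 2 one row at a time:
  s_1 = 1 + 0 + 0 + 1 + 0 + 0 + 1 + 0 = 3 ≡ 1 (mod 2).
  s_2 = 0 + 0 + 1 + 1 + 0 + 0 + 1 + 0 = 3 ≡ 1 (mod 2).
  s_3 = 0 + 0 + 1 + 1 + 0 + 1 + 1 + 0 = 4 ≡ 0 (mod 2).
  s_4 = 1 + 0 + 0 + 1 + 0 + 1 + 0 + 0 = 3 ≡ 1 (mod 2).
s = (1, 1, 0, 1)^T — this equals column 13 of H (binary 1101), so error is at position 13.
Correct: flip bit 13 of r = 100001110010010 to get c = 100001110010110.


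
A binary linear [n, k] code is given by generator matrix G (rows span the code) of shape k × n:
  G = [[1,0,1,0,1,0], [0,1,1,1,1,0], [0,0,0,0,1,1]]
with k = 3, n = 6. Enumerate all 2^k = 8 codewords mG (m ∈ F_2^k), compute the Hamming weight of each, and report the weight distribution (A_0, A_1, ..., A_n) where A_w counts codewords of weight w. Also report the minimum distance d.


Weight distribution: A_0 = 1, A_2 = 1, A_3 = 3, A_4 = 2, A_5 = 1. Minimum distance d = 2.

Enumerate all 2^3 = 8 messages m ∈ F_2^3.
For each, compute codeword c = mG in F_2^6, then tally its weight.
  m = 000 → c = 000000, weight = 0.
  m = 100 → c = 101010, weight = 3.
  m = 010 → c = 011110, weight = 4.
  m = 110 → c = 110100, weight = 3.
  m = 001 → c = 000011, weight = 2.
  m = 101 → c = 101001, weight = 3.
  m = 011 → c = 011101, weight = 4.
  m = 111 → c = 110111, weight = 5.
Tally weights:
  weight 0: 1 codewords.
  weight 2: 1 codewords.
  weight 3: 3 codewords.
  weight 4: 2 codewords.
  weight 5: 1 codewords.
Minimum distance d = smallest w > 0 with A_w > 0 = 2.
Sanity: Σ A_w = 8 = 2^3 = 8 ✓.


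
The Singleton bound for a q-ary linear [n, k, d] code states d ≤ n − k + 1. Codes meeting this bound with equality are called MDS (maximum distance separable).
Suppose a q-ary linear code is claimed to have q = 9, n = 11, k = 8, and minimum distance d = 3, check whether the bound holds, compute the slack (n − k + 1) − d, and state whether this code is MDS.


Singleton RHS = n − k + 1 = 4, slack = 1, bound satisfied, not MDS.

Singleton bound: d ≤ n − k + 1.
Here n = 11, k = 8, so n − k + 1 = 4.
Given d = 3, check d ≤ 4: YES.
Slack = (n − k + 1) − d = 1.
The code is NOT MDS (slack = 1 > 0).
Description: the claimed parameters are [11, 8, 3]_9; such a code would be non-MDS.


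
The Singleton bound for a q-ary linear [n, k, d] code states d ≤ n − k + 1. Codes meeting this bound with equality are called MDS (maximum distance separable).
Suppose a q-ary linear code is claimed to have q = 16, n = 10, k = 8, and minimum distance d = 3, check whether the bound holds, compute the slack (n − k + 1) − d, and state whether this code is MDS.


Singleton RHS = n − k + 1 = 3, slack = 0, bound satisfied, MDS.

Singleton bound: d ≤ n − k + 1.
Here n = 10, k = 8, so n − k + 1 = 3.
Given d = 3, check d ≤ 3: YES.
Slack = (n − k + 1) − d = 0.
The code is MDS (slack = 0).
Description: the claimed parameters are [10, 8, 3]_16; such a code would be MDS (meets Singleton bound).


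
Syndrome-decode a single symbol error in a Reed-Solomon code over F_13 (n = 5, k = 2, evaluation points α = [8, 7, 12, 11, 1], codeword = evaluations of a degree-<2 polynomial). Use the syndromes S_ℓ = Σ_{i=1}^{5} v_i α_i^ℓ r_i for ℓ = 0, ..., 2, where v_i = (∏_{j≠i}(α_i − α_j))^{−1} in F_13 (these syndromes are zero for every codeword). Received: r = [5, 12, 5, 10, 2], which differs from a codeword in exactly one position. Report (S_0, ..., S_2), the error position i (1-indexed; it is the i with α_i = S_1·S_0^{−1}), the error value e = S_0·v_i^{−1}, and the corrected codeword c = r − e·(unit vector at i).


S = (11, 2, 11), error at position 3, error magnitude e = 2, c = [5, 12, 3, 10, 2].

Step 1: column multipliers v_i = (∏_{j≠i}(α_i − α_j))^{−1} mod 13.
  i = 1 (α = 8): (8−7)(8−12)(8−11)(8−1) = 1·(−4)·(−3)·7 = 84 ≡ 6, so v_1 = 6^{−1} = 11 (mod 13).
  i = 2 (α = 7): (7−8)(7−12)(7−11)(7−1) = (−1)·(−5)·(−4)·6 = −120 ≡ 10, so v_2 = 10^{−1} = 4 (mod 13).
  i = 3 (α = 12): (12−8)(12−7)(12−11)(12−1) = 4·5·1·11 = 220 ≡ 12, so v_3 = 12^{−1} = 12 (mod 13).
  i = 4 (α = 11): (11−8)(11−7)(11−12)(11−1) = 3·4·(−1)·10 = −120 ≡ 10, so v_4 = 10^{−1} = 4 (mod 13).
  i = 5 (α = 1): (1−8)(1−7)(1−12)(1−11) = (−7)·(−6)·(−11)·(−10) = 4620 ≡ 5, so v_5 = 5^{−1} = 8 (mod 13).
  v = [11, 4, 12, 4, 8].
Step 2: syndromes of r = [5, 12, 5, 10, 2] (all sums mod 13).
  S_0 = Σ v_i r_i = 11·5 + 4·12 + 12·5 + 4·10 + 8·2 = 219 ≡ 11.
  S_1 = Σ v_i α_i r_i = 11·8·5 + 4·7·12 + 12·12·5 + 4·11·10 + 8·1·2 = 1952 ≡ 2.
  α_i^2 mod 13 = [12, 10, 1, 4, 1].
  S_2 = Σ v_i α_i^2 r_i = 11·12·5 + 4·10·12 + 12·1·5 + 4·4·10 + 8·1·2 = 1376 ≡ 11.
  S = (11, 2, 11) ≠ 0, so r is not a codeword (an error is present).
Step 3: locate the error. For a single error e at position i, S_ℓ = v_i·e·α_i^ℓ, so α_err = S_1/S_0.
  S_0^{−1} = 11^{−1} = 6 (mod 13), so α_err = 2·6 = 12 ≡ 12 = α_3. Error position i = 3.
  Consistency check: S_2/S_1 = 11·7 = 77 ≡ 12 = α_err ✓ (single-error assumption holds).
Step 4: error magnitude e = S_0/v_3 = S_0·∏_{j≠3}(α_3 − α_j) = 11·12 = 132 ≡ 2 (mod 13).
Step 5: correct position 3: c_3 = r_3 − e = 5 − 2 ≡ 3 (mod 13). Hence c = [5, 12, 3, 10, 2].
  Check: interpolating c through the α_i gives m(x) = 9 + 6·x (degree < 2) with m(α_i) = c_i for every i, so c is indeed a codeword.


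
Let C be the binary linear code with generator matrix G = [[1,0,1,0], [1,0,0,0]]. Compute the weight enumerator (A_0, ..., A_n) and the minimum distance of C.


Weight distribution: A_0 = 1, A_1 = 2, A_2 = 1. Minimum distance d = 1.

Enumerate all 2^2 = 4 messages m ∈ F_2^2.
For each, compute codeword c = mG in F_2^4, then tally its weight.
  m = 00 → c = 0000, weight = 0.
  m = 10 → c = 1010, weight = 2.
  m = 01 → c = 1000, weight = 1.
  m = 11 → c = 0010, weight = 1.
Tally weights:
  weight 0: 1 codewords.
  weight 1: 2 codewords.
  weight 2: 1 codewords.
Minimum distance d = smallest w > 0 with A_w > 0 = 1.
Sanity: Σ A_w = 4 = 2^2 = 4 ✓.


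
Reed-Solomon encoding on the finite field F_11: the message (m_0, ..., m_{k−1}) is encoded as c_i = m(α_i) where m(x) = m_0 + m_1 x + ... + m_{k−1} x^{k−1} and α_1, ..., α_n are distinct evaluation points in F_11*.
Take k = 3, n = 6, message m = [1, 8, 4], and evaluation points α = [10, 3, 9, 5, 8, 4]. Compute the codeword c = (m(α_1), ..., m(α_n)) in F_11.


c = [8, 6, 1, 9, 2, 9]

Message polynomial: m(x) = 1 + 8·x + 4·x^2 (mod 11).
For each evaluation point α_i, compute m(α_i) mod 11:
  α_1 = 10: Horner steps 4 → 4 → 8, so m(10) = 8.
  α_2 = 3: Horner steps 4 → 9 → 6, so m(3) = 6.
  α_3 = 9: Horner steps 4 → 0 → 1, so m(9) = 1.
  α_4 = 5: Horner steps 4 → 6 → 9, so m(5) = 9.
  α_5 = 8: Horner steps 4 → 7 → 2, so m(8) = 2.
  α_6 = 4: Horner steps 4 → 2 → 9, so m(4) = 9.
Codeword c = [8, 6, 1, 9, 2, 9] ∈ F_11^6.


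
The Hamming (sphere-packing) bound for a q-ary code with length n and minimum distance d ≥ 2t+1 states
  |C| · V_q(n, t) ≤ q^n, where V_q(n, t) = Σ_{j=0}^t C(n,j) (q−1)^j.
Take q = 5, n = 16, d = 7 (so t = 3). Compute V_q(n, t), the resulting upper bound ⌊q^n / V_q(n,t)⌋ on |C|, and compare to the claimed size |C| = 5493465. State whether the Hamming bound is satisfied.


V_q(n, t) = 37825, q^n = 152587890625, Hamming bound = 4034048, |C| = 5493465 > bound (violated).

Step 1: Compute V_q(n, t) = Σ_{j=0}^3 C(n, j) (q−1)^j.
  j = 0: C(16,0)·(4)^0 = 1·1 = 1.
  j = 1: C(16,1)·(4)^1 = 16·4 = 64.
  j = 2: C(16,2)·(4)^2 = 120·16 = 1920.
  j = 3: C(16,3)·(4)^3 = 560·64 = 35840.
  V_q(n, t) = 1 + 64 + 1920 + 35840 = 37825.
Step 2: q^n = 5^16 = 152587890625.
Step 3: Hamming bound ⌊q^n / V_q(n,t)⌋ = ⌊152587890625/37825⌋ = 4034048.
Step 4: Compare |C| = 5493465 to 4034048: violated.
The claimed |C| lies above the Hamming bound, so no 5-ary code of length 16 with d ≥ 7 can have 5493465 codewords.


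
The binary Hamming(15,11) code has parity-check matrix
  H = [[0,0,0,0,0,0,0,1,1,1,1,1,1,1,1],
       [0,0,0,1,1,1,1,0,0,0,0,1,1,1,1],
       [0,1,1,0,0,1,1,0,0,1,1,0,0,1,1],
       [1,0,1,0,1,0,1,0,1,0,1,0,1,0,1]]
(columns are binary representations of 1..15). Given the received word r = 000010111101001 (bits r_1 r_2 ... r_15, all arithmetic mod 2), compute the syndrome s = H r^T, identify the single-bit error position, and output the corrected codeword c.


s = (1, 0, 1, 0)^T, error position = 10, corrected codeword c = 000010111001001

Compute s = H r^T mod 2 one row at a time:
  s_1 = 1 + 1 + 1 + 0 + 1 + 0 + 0 + 1 = 5 ≡ 1 (mod 2).
  s_2 = 0 + 1 + 0 + 1 + 1 + 0 + 0 + 1 = 4 ≡ 0 (mod 2).
  s_3 = 0 + 0 + 0 + 1 + 1 + 0 + 0 + 1 = 3 ≡ 1 (mod 2).
  s_4 = 0 + 0 + 1 + 1 + 1 + 0 + 0 + 1 = 4 ≡ 0 (mod 2).
s = (1, 0, 1, 0)^T — this equals column 10 of H (binary 1010), so error is at position 10.
Correct: flip bit 10 of r = 000010111101001 to get c = 000010111001001.


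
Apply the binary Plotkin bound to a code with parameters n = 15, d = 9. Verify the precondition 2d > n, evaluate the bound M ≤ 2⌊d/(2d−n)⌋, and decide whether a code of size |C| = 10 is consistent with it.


Plotkin bound M ≤ 6; given |C| = 10 > bound (violated).

Check applicability: 2d = 18, n = 15.
2d − n = 3 > 0, so Plotkin applies.
Compute d/(2d−n) = 9/3 ≈ 3.0000.
⌊d/(2d−n)⌋ = 3.
Plotkin bound: M ≤ 2·3 = 6.
Given |C| = 10, check: VIOLATED.
This |C| is above the Plotkin bound, so no binary code with n = 15, d = 9 and 10 codewords exists.


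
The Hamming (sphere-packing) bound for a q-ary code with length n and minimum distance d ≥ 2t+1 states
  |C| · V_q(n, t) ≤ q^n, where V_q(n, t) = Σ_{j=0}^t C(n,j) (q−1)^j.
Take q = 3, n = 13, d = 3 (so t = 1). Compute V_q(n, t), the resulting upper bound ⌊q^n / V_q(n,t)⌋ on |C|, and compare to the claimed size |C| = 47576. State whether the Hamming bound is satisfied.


V_q(n, t) = 27, q^n = 1594323, Hamming bound = 59049, |C| = 47576 ≤ bound (satisfied).

Step 1: Compute V_q(n, t) = Σ_{j=0}^1 C(n, j) (q−1)^j.
  j = 0: C(13,0)·(2)^0 = 1·1 = 1.
  j = 1: C(13,1)·(2)^1 = 13·2 = 26.
  V_q(n, t) = 1 + 26 = 27.
Step 2: q^n = 3^13 = 1594323.
Step 3: Hamming bound ⌊q^n / V_q(n,t)⌋ = ⌊1594323/27⌋ = 59049.
Step 4: Compare |C| = 47576 to 59049: satisfied.
The claimed |C| lies below the Hamming bound.


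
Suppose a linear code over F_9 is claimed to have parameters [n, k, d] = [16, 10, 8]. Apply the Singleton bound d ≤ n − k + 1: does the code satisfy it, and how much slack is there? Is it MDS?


Singleton RHS = n − k + 1 = 7, slack = -1, bound violated (no such code; not MDS).

Singleton bound: d ≤ n − k + 1.
Here n = 16, k = 10, so n − k + 1 = 7.
Given d = 8, check d ≤ 7: NO.
Slack = (n − k + 1) − d = -1.
The slack is negative: d = 8 exceeds n − k + 1 = 7 by 1, so the Singleton bound is violated and no linear [16, 10, 8]_9 code can exist. In particular it is not MDS (MDS requires d = n − k + 1 exactly).
Description: the claimed parameters are [16, 10, 8]_9; such a code would be impossible (violates the Singleton bound).


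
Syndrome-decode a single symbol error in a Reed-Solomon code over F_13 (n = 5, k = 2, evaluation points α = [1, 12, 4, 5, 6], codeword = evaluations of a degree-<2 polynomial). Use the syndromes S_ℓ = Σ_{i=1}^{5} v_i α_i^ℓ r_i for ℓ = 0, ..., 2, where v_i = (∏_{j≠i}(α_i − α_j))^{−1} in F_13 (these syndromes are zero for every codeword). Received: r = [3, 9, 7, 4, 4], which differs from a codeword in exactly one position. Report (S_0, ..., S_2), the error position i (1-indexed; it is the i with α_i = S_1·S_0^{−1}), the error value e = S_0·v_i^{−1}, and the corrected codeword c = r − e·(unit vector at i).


S = (11, 1, 6), error at position 5, error magnitude e = 3, c = [3, 9, 7, 4, 1].

Step 1: column multipliers v_i = (∏_{j≠i}(α_i − α_j))^{−1} mod 13.
  i = 1 (α = 1): (1−12)(1−4)(1−5)(1−6) = (−11)·(−3)·(−4)·(−5) = 660 ≡ 10, so v_1 = 10^{−1} = 4 (mod 13).
  i = 2 (α = 12): (12−1)(12−4)(12−5)(12−6) = 11·8·7·6 = 3696 ≡ 4, so v_2 = 4^{−1} = 10 (mod 13).
  i = 3 (α = 4): (4−1)(4−12)(4−5)(4−6) = 3·(−8)·(−1)·(−2) = −48 ≡ 4, so v_3 = 4^{−1} = 10 (mod 13).
  i = 4 (α = 5): (5−1)(5−12)(5−4)(5−6) = 4·(−7)·1·(−1) = 28 ≡ 2, so v_4 = 2^{−1} = 7 (mod 13).
  i = 5 (α = 6): (6−1)(6−12)(6−4)(6−5) = 5·(−6)·2·1 = −60 ≡ 5, so v_5 = 5^{−1} = 8 (mod 13).
  v = [4, 10, 10, 7, 8].
Step 2: syndromes of r = [3, 9, 7, 4, 4] (all sums mod 13).
  S_0 = Σ v_i r_i = 4·3 + 10·9 + 10·7 + 7·4 + 8·4 = 232 ≡ 11.
  S_1 = Σ v_i α_i r_i = 4·1·3 + 10·12·9 + 10·4·7 + 7·5·4 + 8·6·4 = 1704 ≡ 1.
  α_i^2 mod 13 = [1, 1, 3, 12, 10].
  S_2 = Σ v_i α_i^2 r_i = 4·1·3 + 10·1·9 + 10·3·7 + 7·12·4 + 8·10·4 = 968 ≡ 6.
  S = (11, 1, 6) ≠ 0, so r is not a codeword (an error is present).
Step 3: locate the error. For a single error e at position i, S_ℓ = v_i·e·α_i^ℓ, so α_err = S_1/S_0.
  S_0^{−1} = 11^{−1} = 6 (mod 13), so α_err = 1·6 = 6 ≡ 6 = α_5. Error position i = 5.
  Consistency check: S_2/S_1 = 6·1 = 6 ≡ 6 = α_err ✓ (single-error assumption holds).
Step 4: error magnitude e = S_0/v_5 = S_0·∏_{j≠5}(α_5 − α_j) = 11·5 = 55 ≡ 3 (mod 13).
Step 5: correct position 5: c_5 = r_5 − e = 4 − 3 ≡ 1 (mod 13). Hence c = [3, 9, 7, 4, 1].
  Check: interpolating c through the α_i gives m(x) = 6 + 10·x (degree < 2) with m(α_i) = c_i for every i, so c is indeed a codeword.


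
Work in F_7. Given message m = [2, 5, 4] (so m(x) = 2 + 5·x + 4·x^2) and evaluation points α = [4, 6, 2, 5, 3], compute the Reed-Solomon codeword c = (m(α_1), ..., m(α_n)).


c = [2, 1, 0, 1, 4]

Message polynomial: m(x) = 2 + 5·x + 4·x^2 (mod 7).
For each evaluation point α_i, compute m(α_i) mod 7:
  α_1 = 4: Horner steps 4 → 0 → 2, so m(4) = 2.
  α_2 = 6: Horner steps 4 → 1 → 1, so m(6) = 1.
  α_3 = 2: Horner steps 4 → 6 → 0, so m(2) = 0.
  α_4 = 5: Horner steps 4 → 4 → 1, so m(5) = 1.
  α_5 = 3: Horner steps 4 → 3 → 4, so m(3) = 4.
Codeword c = [2, 1, 0, 1, 4] ∈ F_7^5.


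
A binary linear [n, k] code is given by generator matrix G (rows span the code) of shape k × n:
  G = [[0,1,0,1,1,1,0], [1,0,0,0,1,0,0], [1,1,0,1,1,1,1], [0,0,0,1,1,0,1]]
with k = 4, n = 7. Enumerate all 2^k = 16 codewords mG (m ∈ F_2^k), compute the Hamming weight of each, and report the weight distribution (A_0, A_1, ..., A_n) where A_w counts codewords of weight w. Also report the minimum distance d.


Weight distribution: A_0 = 1, A_1 = 1, A_2 = 3, A_3 = 6, A_4 = 3, A_5 = 1, A_6 = 1. Minimum distance d = 1.

Enumerate all 2^4 = 16 messages m ∈ F_2^4.
For each, compute codeword c = mG in F_2^7, then tally its weight.
  m = 0000 → c = 0000000, weight = 0.
  m = 1000 → c = 0101110, weight = 4.
  m = 0100 → c = 1000100, weight = 2.
  m = 1100 → c = 1101010, weight = 4.
  m = 0010 → c = 1101111, weight = 6.
  m = 1010 → c = 1000001, weight = 2.
  m = 0110 → c = 0101011, weight = 4.
  m = 1110 → c = 0000101, weight = 2.
  m = 0001 → c = 0001101, weight = 3.
  m = 1001 → c = 0100011, weight = 3.
  m = 0101 → c = 1001001, weight = 3.
  m = 1101 → c = 1100111, weight = 5.
  m = 0011 → c = 1100010, weight = 3.
  m = 1011 → c = 1001100, weight = 3.
  m = 0111 → c = 0100110, weight = 3.
  m = 1111 → c = 0001000, weight = 1.
Tally weights:
  weight 0: 1 codewords.
  weight 1: 1 codewords.
  weight 2: 3 codewords.
  weight 3: 6 codewords.
  weight 4: 3 codewords.
  weight 5: 1 codewords.
  weight 6: 1 codewords.
Minimum distance d = smallest w > 0 with A_w > 0 = 1.
Sanity: Σ A_w = 16 = 2^4 = 16 ✓.


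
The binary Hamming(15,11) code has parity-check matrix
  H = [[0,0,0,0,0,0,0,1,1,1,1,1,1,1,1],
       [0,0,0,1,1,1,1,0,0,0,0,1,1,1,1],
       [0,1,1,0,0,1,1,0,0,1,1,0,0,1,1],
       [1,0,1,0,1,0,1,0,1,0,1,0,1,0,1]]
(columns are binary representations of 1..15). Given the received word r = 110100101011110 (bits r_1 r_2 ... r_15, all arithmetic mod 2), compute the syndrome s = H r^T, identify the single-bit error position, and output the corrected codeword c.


s = (1, 1, 0, 1)^T, error position = 13, corrected codeword c = 110100101011010

Compute s = H r^T mod 2 one row at a time:
  s_1 = 0 + 1 + 0 + 1 + 1 + 1 + 1 + 0 = 5 ≡ 1 (mod 2).
  s_2 = 1 + 0 + 0 + 1 + 1 + 1 + 1 + 0 = 5 ≡ 1 (mod 2).
  s_3 = 1 + 0 + 0 + 1 + 0 + 1 + 1 + 0 = 4 ≡ 0 (mod 2).
  s_4 = 1 + 0 + 0 + 1 + 1 + 1 + 1 + 0 = 5 ≡ 1 (mod 2).
s = (1, 1, 0, 1)^T — this equals column 13 of H (binary 1101), so error is at position 13.
Correct: flip bit 13 of r = 110100101011110 to get c = 110100101011010.


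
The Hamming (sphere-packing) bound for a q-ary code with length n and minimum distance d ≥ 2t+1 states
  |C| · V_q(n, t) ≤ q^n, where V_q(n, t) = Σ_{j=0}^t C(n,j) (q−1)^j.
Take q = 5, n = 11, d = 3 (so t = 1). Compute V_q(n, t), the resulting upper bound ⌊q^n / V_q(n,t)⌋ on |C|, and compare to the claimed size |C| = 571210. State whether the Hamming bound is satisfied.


V_q(n, t) = 45, q^n = 48828125, Hamming bound = 1085069, |C| = 571210 ≤ bound (satisfied).

Step 1: Compute V_q(n, t) = Σ_{j=0}^1 C(n, j) (q−1)^j.
  j = 0: C(11,0)·(4)^0 = 1·1 = 1.
  j = 1: C(11,1)·(4)^1 = 11·4 = 44.
  V_q(n, t) = 1 + 44 = 45.
Step 2: q^n = 5^11 = 48828125.
Step 3: Hamming bound ⌊q^n / V_q(n,t)⌋ = ⌊48828125/45⌋ = 1085069.
Step 4: Compare |C| = 571210 to 1085069: satisfied.
The claimed |C| lies below the Hamming bound.


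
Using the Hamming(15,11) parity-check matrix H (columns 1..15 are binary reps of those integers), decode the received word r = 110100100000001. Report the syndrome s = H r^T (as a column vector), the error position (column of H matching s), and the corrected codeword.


s = (1, 1, 1, 1)^T, error position = 15, corrected codeword c = 110100100000000

Compute s = H r^T mod 2 one row at a time:
  s_1 = 0 + 0 + 0 + 0 + 0 + 0 + 0 + 1 = 1 ≡ 1 (mod 2).
  s_2 = 1 + 0 + 0 + 1 + 0 + 0 + 0 + 1 = 3 ≡ 1 (mod 2).
  s_3 = 1 + 0 + 0 + 1 + 0 + 0 + 0 + 1 = 3 ≡ 1 (mod 2).
  s_4 = 1 + 0 + 0 + 1 + 0 + 0 + 0 + 1 = 3 ≡ 1 (mod 2).
s = (1, 1, 1, 1)^T — this equals column 15 of H (binary 1111), so error is at position 15.
Correct: flip bit 15 of r = 110100100000001 to get c = 110100100000000.


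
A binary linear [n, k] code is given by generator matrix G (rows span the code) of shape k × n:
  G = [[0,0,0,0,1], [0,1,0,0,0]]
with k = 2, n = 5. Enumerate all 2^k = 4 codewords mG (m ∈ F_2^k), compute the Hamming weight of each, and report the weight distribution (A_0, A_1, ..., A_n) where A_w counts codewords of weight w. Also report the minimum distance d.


Weight distribution: A_0 = 1, A_1 = 2, A_2 = 1. Minimum distance d = 1.

Enumerate all 2^2 = 4 messages m ∈ F_2^2.
For each, compute codeword c = mG in F_2^5, then tally its weight.
  m = 00 → c = 00000, weight = 0.
  m = 10 → c = 00001, weight = 1.
  m = 01 → c = 01000, weight = 1.
  m = 11 → c = 01001, weight = 2.
Tally weights:
  weight 0: 1 codewords.
  weight 1: 2 codewords.
  weight 2: 1 codewords.
Minimum distance d = smallest w > 0 with A_w > 0 = 1.
Sanity: Σ A_w = 4 = 2^2 = 4 ✓.


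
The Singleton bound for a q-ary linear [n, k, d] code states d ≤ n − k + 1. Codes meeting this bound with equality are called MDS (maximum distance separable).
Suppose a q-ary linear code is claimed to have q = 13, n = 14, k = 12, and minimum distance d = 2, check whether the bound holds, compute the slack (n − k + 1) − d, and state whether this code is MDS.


Singleton RHS = n − k + 1 = 3, slack = 1, bound satisfied, not MDS.

Singleton bound: d ≤ n − k + 1.
Here n = 14, k = 12, so n − k + 1 = 3.
Given d = 2, check d ≤ 3: YES.
Slack = (n − k + 1) − d = 1.
The code is NOT MDS (slack = 1 > 0).
Description: the claimed parameters are [14, 12, 2]_13; such a code would be non-MDS.


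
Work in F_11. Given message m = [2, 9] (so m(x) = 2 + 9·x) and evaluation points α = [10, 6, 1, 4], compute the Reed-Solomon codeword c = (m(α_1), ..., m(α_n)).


c = [4, 1, 0, 5]

Message polynomial: m(x) = 2 + 9·x (mod 11).
For each evaluation point α_i, compute m(α_i) mod 11:
  α_1 = 10: Horner steps 9 → 4, so m(10) = 4.
  α_2 = 6: Horner steps 9 → 1, so m(6) = 1.
  α_3 = 1: Horner steps 9 → 0, so m(1) = 0.
  α_4 = 4: Horner steps 9 → 5, so m(4) = 5.
Codeword c = [4, 1, 0, 5] ∈ F_11^4.


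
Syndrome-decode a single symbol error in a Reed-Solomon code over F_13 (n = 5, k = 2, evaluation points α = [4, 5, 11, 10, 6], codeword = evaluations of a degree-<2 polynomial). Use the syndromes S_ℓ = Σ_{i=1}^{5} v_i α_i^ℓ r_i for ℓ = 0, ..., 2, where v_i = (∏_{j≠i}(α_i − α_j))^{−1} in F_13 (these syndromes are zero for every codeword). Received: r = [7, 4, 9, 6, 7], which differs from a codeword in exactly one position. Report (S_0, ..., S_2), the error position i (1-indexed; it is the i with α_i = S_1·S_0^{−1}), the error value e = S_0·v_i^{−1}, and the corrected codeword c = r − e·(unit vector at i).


S = (1, 4, 3), error at position 1, error magnitude e = 6, c = [1, 4, 9, 6, 7].

Step 1: column multipliers v_i = (∏_{j≠i}(α_i − α_j))^{−1} mod 13.
  i = 1 (α = 4): (4−5)(4−11)(4−10)(4−6) = (−1)·(−7)·(−6)·(−2) = 84 ≡ 6, so v_1 = 6^{−1} = 11 (mod 13).
  i = 2 (α = 5): (5−4)(5−11)(5−10)(5−6) = 1·(−6)·(−5)·(−1) = −30 ≡ 9, so v_2 = 9^{−1} = 3 (mod 13).
  i = 3 (α = 11): (11−4)(11−5)(11−10)(11−6) = 7·6·1·5 = 210 ≡ 2, so v_3 = 2^{−1} = 7 (mod 13).
  i = 4 (α = 10): (10−4)(10−5)(10−11)(10−6) = 6·5·(−1)·4 = −120 ≡ 10, so v_4 = 10^{−1} = 4 (mod 13).
  i = 5 (α = 6): (6−4)(6−5)(6−11)(6−10) = 2·1·(−5)·(−4) = 40 ≡ 1, so v_5 = 1^{−1} = 1 (mod 13).
  v = [11, 3, 7, 4, 1].
Step 2: syndromes of r = [7, 4, 9, 6, 7] (all sums mod 13).
  S_0 = Σ v_i r_i = 11·7 + 3·4 + 7·9 + 4·6 + 1·7 = 183 ≡ 1.
  S_1 = Σ v_i α_i r_i = 11·4·7 + 3·5·4 + 7·11·9 + 4·10·6 + 1·6·7 = 1343 ≡ 4.
  α_i^2 mod 13 = [3, 12, 4, 9, 10].
  S_2 = Σ v_i α_i^2 r_i = 11·3·7 + 3·12·4 + 7·4·9 + 4·9·6 + 1·10·7 = 913 ≡ 3.
  S = (1, 4, 3) ≠ 0, so r is not a codeword (an error is present).
Step 3: locate the error. For a single error e at position i, S_ℓ = v_i·e·α_i^ℓ, so α_err = S_1/S_0.
  S_0^{−1} = 1^{−1} = 1 (mod 13), so α_err = 4·1 = 4 ≡ 4 = α_1. Error position i = 1.
  Consistency check: S_2/S_1 = 3·10 = 30 ≡ 4 = α_err ✓ (single-error assumption holds).
Step 4: error magnitude e = S_0/v_1 = S_0·∏_{j≠1}(α_1 − α_j) = 1·6 = 6 ≡ 6 (mod 13).
Step 5: correct position 1: c_1 = r_1 − e = 7 − 6 ≡ 1 (mod 13). Hence c = [1, 4, 9, 6, 7].
  Check: interpolating c through the α_i gives m(x) = 2 + 3·x (degree < 2) with m(α_i) = c_i for every i, so c is indeed a codeword.


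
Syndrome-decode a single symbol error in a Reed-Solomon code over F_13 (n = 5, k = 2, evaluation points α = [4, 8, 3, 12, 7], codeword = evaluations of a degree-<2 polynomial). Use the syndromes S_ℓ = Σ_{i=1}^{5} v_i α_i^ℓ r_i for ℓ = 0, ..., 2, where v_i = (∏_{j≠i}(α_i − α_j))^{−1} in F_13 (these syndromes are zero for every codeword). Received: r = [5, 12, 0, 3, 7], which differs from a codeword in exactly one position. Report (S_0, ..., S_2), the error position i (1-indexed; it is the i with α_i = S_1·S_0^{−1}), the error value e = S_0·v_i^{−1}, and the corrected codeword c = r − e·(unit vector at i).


S = (1, 12, 1), error at position 4, error magnitude e = 10, c = [5, 12, 0, 6, 7].

Step 1: column multipliers v_i = (∏_{j≠i}(α_i − α_j))^{−1} mod 13.
  i = 1 (α = 4): (4−8)(4−3)(4−12)(4−7) = (−4)·1·(−8)·(−3) = −96 ≡ 8, so v_1 = 8^{−1} = 5 (mod 13).
  i = 2 (α = 8): (8−4)(8−3)(8−12)(8−7) = 4·5·(−4)·1 = −80 ≡ 11, so v_2 = 11^{−1} = 6 (mod 13).
  i = 3 (α = 3): (3−4)(3−8)(3−12)(3−7) = (−1)·(−5)·(−9)·(−4) = 180 ≡ 11, so v_3 = 11^{−1} = 6 (mod 13).
  i = 4 (α = 12): (12−4)(12−8)(12−3)(12−7) = 8·4·9·5 = 1440 ≡ 10, so v_4 = 10^{−1} = 4 (mod 13).
  i = 5 (α = 7): (7−4)(7−8)(7−3)(7−12) = 3·(−1)·4·(−5) = 60 ≡ 8, so v_5 = 8^{−1} = 5 (mod 13).
  v = [5, 6, 6, 4, 5].
Step 2: syndromes of r = [5, 12, 0, 3, 7] (all sums mod 13).
  S_0 = Σ v_i r_i = 5·5 + 6·12 + 6·0 + 4·3 + 5·7 = 144 ≡ 1.
  S_1 = Σ v_i α_i r_i = 5·4·5 + 6·8·12 + 6·3·0 + 4·12·3 + 5·7·7 = 1065 ≡ 12.
  α_i^2 mod 13 = [3, 12, 9, 1, 10].
  S_2 = Σ v_i α_i^2 r_i = 5·3·5 + 6·12·12 + 6·9·0 + 4·1·3 + 5·10·7 = 1301 ≡ 1.
  S = (1, 12, 1) ≠ 0, so r is not a codeword (an error is present).
Step 3: locate the error. For a single error e at position i, S_ℓ = v_i·e·α_i^ℓ, so α_err = S_1/S_0.
  S_0^{−1} = 1^{−1} = 1 (mod 13), so α_err = 12·1 = 12 ≡ 12 = α_4. Error position i = 4.
  Consistency check: S_2/S_1 = 1·12 = 12 ≡ 12 = α_err ✓ (single-error assumption holds).
Step 4: error magnitude e = S_0/v_4 = S_0·∏_{j≠4}(α_4 − α_j) = 1·10 = 10 ≡ 10 (mod 13).
Step 5: correct position 4: c_4 = r_4 − e = 3 − 10 ≡ 6 (mod 13). Hence c = [5, 12, 0, 6, 7].
  Check: interpolating c through the α_i gives m(x) = 11 + 5·x (degree < 2) with m(α_i) = c_i for every i, so c is indeed a codeword.


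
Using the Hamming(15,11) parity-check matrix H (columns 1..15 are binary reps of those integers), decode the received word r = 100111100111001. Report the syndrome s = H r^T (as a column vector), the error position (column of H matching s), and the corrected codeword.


s = (0, 0, 1, 1)^T, error position = 3, corrected codeword c = 101111100111001

Compute s = H r^T mod 2 one row at a time:
  s_1 = 0 + 0 + 1 + 1 + 1 + 0 + 0 + 1 = 4 ≡ 0 (mod 2).
  s_2 = 1 + 1 + 1 + 1 + 1 + 0 + 0 + 1 = 6 ≡ 0 (mod 2).
  s_3 = 0 + 0 + 1 + 1 + 1 + 1 + 0 + 1 = 5 ≡ 1 (mod 2).
  s_4 = 1 + 0 + 1 + 1 + 0 + 1 + 0 + 1 = 5 ≡ 1 (mod 2).
s = (0, 0, 1, 1)^T — this equals column 3 of H (binary 0011), so error is at position 3.
Correct: flip bit 3 of r = 100111100111001 to get c = 101111100111001.


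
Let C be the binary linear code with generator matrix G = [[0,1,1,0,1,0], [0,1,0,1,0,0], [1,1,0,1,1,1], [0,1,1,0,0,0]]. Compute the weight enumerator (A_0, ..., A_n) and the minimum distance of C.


Weight distribution: A_0 = 1, A_1 = 1, A_2 = 4, A_3 = 4, A_4 = 3, A_5 = 3. Minimum distance d = 1.

Enumerate all 2^4 = 16 messages m ∈ F_2^4.
For each, compute codeword c = mG in F_2^6, then tally its weight.
  m = 0000 → c = 000000, weight = 0.
  m = 1000 → c = 011010, weight = 3.
  m = 0100 → c = 010100, weight = 2.
  m = 1100 → c = 001110, weight = 3.
  m = 0010 → c = 110111, weight = 5.
  m = 1010 → c = 101101, weight = 4.
  m = 0110 → c = 100011, weight = 3.
  m = 1110 → c = 111001, weight = 4.
  m = 0001 → c = 011000, weight = 2.
  m = 1001 → c = 000010, weight = 1.
  m = 0101 → c = 001100, weight = 2.
  m = 1101 → c = 010110, weight = 3.
  m = 0011 → c = 101111, weight = 5.
  m = 1011 → c = 110101, weight = 4.
  m = 0111 → c = 111011, weight = 5.
  m = 1111 → c = 100001, weight = 2.
Tally weights:
  weight 0: 1 codewords.
  weight 1: 1 codewords.
  weight 2: 4 codewords.
  weight 3: 4 codewords.
  weight 4: 3 codewords.
  weight 5: 3 codewords.
Minimum distance d = smallest w > 0 with A_w > 0 = 1.
Sanity: Σ A_w = 16 = 2^4 = 16 ✓.


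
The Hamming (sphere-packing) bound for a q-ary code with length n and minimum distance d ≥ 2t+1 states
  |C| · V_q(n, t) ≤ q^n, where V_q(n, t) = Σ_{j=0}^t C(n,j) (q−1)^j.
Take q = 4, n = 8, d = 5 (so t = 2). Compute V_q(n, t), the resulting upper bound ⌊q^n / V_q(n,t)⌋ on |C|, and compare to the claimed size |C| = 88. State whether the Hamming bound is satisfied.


V_q(n, t) = 277, q^n = 65536, Hamming bound = 236, |C| = 88 ≤ bound (satisfied).

Step 1: Compute V_q(n, t) = Σ_{j=0}^2 C(n, j) (q−1)^j.
  j = 0: C(8,0)·(3)^0 = 1·1 = 1.
  j = 1: C(8,1)·(3)^1 = 8·3 = 24.
  j = 2: C(8,2)·(3)^2 = 28·9 = 252.
  V_q(n, t) = 1 + 24 + 252 = 277.
Step 2: q^n = 4^8 = 65536.
Step 3: Hamming bound ⌊q^n / V_q(n,t)⌋ = ⌊65536/277⌋ = 236.
Step 4: Compare |C| = 88 to 236: satisfied.
The claimed |C| lies below the Hamming bound.


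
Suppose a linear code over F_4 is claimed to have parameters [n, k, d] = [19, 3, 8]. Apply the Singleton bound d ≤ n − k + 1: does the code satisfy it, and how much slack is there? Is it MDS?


Singleton RHS = n − k + 1 = 17, slack = 9, bound satisfied, not MDS.

Singleton bound: d ≤ n − k + 1.
Here n = 19, k = 3, so n − k + 1 = 17.
Given d = 8, check d ≤ 17: YES.
Slack = (n − k + 1) − d = 9.
The code is NOT MDS (slack = 9 > 0).
Description: the claimed parameters are [19, 3, 8]_4; such a code would be non-MDS.


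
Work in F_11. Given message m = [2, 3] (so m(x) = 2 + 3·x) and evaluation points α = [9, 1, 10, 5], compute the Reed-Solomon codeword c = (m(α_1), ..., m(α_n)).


c = [7, 5, 10, 6]

Message polynomial: m(x) = 2 + 3·x (mod 11).
For each evaluation point α_i, compute m(α_i) mod 11:
  α_1 = 9: Horner steps 3 → 7, so m(9) = 7.
  α_2 = 1: Horner steps 3 → 5, so m(1) = 5.
  α_3 = 10: Horner steps 3 → 10, so m(10) = 10.
  α_4 = 5: Horner steps 3 → 6, so m(5) = 6.
Codeword c = [7, 5, 10, 6] ∈ F_11^4.


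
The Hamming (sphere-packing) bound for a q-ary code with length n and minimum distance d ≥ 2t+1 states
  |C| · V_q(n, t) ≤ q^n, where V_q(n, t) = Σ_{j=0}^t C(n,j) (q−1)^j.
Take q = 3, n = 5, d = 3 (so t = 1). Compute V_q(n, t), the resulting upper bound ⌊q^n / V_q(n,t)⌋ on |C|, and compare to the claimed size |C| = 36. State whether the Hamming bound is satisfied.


V_q(n, t) = 11, q^n = 243, Hamming bound = 22, |C| = 36 > bound (violated).

Step 1: Compute V_q(n, t) = Σ_{j=0}^1 C(n, j) (q−1)^j.
  j = 0: C(5,0)·(2)^0 = 1·1 = 1.
  j = 1: C(5,1)·(2)^1 = 5·2 = 10.
  V_q(n, t) = 1 + 10 = 11.
Step 2: q^n = 3^5 = 243.
Step 3: Hamming bound ⌊q^n / V_q(n,t)⌋ = ⌊243/11⌋ = 22.
Step 4: Compare |C| = 36 to 22: violated.
The claimed |C| lies above the Hamming bound, so no 3-ary code of length 5 with d ≥ 3 can have 36 codewords.


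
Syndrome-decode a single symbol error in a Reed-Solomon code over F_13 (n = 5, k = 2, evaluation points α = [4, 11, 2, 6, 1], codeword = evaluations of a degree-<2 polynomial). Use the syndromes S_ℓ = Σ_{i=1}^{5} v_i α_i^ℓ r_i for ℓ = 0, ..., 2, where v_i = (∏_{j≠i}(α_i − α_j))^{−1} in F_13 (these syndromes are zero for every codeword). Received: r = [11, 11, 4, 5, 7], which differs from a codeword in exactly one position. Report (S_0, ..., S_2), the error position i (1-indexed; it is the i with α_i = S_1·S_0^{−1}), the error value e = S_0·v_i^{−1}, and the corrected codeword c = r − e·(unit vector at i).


S = (2, 9, 8), error at position 2, error magnitude e = 8, c = [11, 3, 4, 5, 7].

Step 1: column multipliers v_i = (∏_{j≠i}(α_i − α_j))^{−1} mod 13.
  i = 1 (α = 4): (4−11)(4−2)(4−6)(4−1) = (−7)·2·(−2)·3 = 84 ≡ 6, so v_1 = 6^{−1} = 11 (mod 13).
  i = 2 (α = 11): (11−4)(11−2)(11−6)(11−1) = 7·9·5·10 = 3150 ≡ 4, so v_2 = 4^{−1} = 10 (mod 13).
  i = 3 (α = 2): (2−4)(2−11)(2−6)(2−1) = (−2)·(−9)·(−4)·1 = −72 ≡ 6, so v_3 = 6^{−1} = 11 (mod 13).
  i = 4 (α = 6): (6−4)(6−11)(6−2)(6−1) = 2·(−5)·4·5 = −200 ≡ 8, so v_4 = 8^{−1} = 5 (mod 13).
  i = 5 (α = 1): (1−4)(1−11)(1−2)(1−6) = (−3)·(−10)·(−1)·(−5) = 150 ≡ 7, so v_5 = 7^{−1} = 2 (mod 13).
  v = [11, 10, 11, 5, 2].
Step 2: syndromes of r = [11, 11, 4, 5, 7] (all sums mod 13).
  S_0 = Σ v_i r_i = 11·11 + 10·11 + 11·4 + 5·5 + 2·7 = 314 ≡ 2.
  S_1 = Σ v_i α_i r_i = 11·4·11 + 10·11·11 + 11·2·4 + 5·6·5 + 2·1·7 = 1946 ≡ 9.
  α_i^2 mod 13 = [3, 4, 4, 10, 1].
  S_2 = Σ v_i α_i^2 r_i = 11·3·11 + 10·4·11 + 11·4·4 + 5·10·5 + 2·1·7 = 1243 ≡ 8.
  S = (2, 9, 8) ≠ 0, so r is not a codeword (an error is present).
Step 3: locate the error. For a single error e at position i, S_ℓ = v_i·e·α_i^ℓ, so α_err = S_1/S_0.
  S_0^{−1} = 2^{−1} = 7 (mod 13), so α_err = 9·7 = 63 ≡ 11 = α_2. Error position i = 2.
  Consistency check: S_2/S_1 = 8·3 = 24 ≡ 11 = α_err ✓ (single-error assumption holds).
Step 4: error magnitude e = S_0/v_2 = S_0·∏_{j≠2}(α_2 − α_j) = 2·4 = 8 ≡ 8 (mod 13).
Step 5: correct position 2: c_2 = r_2 − e = 11 − 8 ≡ 3 (mod 13). Hence c = [11, 3, 4, 5, 7].
  Check: interpolating c through the α_i gives m(x) = 10 + 10·x (degree < 2) with m(α_i) = c_i for every i, so c is indeed a codeword.


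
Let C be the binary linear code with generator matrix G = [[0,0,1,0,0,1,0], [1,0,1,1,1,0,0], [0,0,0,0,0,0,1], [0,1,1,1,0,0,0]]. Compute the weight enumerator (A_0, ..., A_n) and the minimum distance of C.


Weight distribution: A_0 = 1, A_1 = 1, A_2 = 1, A_3 = 4, A_4 = 5, A_5 = 3, A_6 = 1. Minimum distance d = 1.

Enumerate all 2^4 = 16 messages m ∈ F_2^4.
For each, compute codeword c = mG in F_2^7, then tally its weight.
  m = 0000 → c = 0000000, weight = 0.
  m = 1000 → c = 0010010, weight = 2.
  m = 0100 → c = 1011100, weight = 4.
  m = 1100 → c = 1001110, weight = 4.
  m = 0010 → c = 0000001, weight = 1.
  m = 1010 → c = 0010011, weight = 3.
  m = 0110 → c = 1011101, weight = 5.
  m = 1110 → c = 1001111, weight = 5.
  m = 0001 → c = 0111000, weight = 3.
  m = 1001 → c = 0101010, weight = 3.
  m = 0101 → c = 1100100, weight = 3.
  m = 1101 → c = 1110110, weight = 5.
  m = 0011 → c = 0111001, weight = 4.
  m = 1011 → c = 0101011, weight = 4.
  m = 0111 → c = 1100101, weight = 4.
  m = 1111 → c = 1110111, weight = 6.
Tally weights:
  weight 0: 1 codewords.
  weight 1: 1 codewords.
  weight 2: 1 codewords.
  weight 3: 4 codewords.
  weight 4: 5 codewords.
  weight 5: 3 codewords.
  weight 6: 1 codewords.
Minimum distance d = smallest w > 0 with A_w > 0 = 1.
Sanity: Σ A_w = 16 = 2^4 = 16 ✓.


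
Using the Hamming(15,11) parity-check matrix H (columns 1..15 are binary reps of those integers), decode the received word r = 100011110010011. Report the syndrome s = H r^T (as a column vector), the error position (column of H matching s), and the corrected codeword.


s = (0, 1, 1, 1)^T, error position = 7, corrected codeword c = 100011010010011

Compute s = H r^T mod 2 one row at a time:
  s_1 = 1 + 0 + 0 + 1 + 0 + 0 + 1 + 1 = 4 ≡ 0 (mod 2).
  s_2 = 0 + 1 + 1 + 1 + 0 + 0 + 1 + 1 = 5 ≡ 1 (mod 2).
  s_3 = 0 + 0 + 1 + 1 + 0 + 1 + 1 + 1 = 5 ≡ 1 (mod 2).
  s_4 = 1 + 0 + 1 + 1 + 0 + 1 + 0 + 1 = 5 ≡ 1 (mod 2).
s = (0, 1, 1, 1)^T — this equals column 7 of H (binary 0111), so error is at position 7.
Correct: flip bit 7 of r = 100011110010011 to get c = 100011010010011.


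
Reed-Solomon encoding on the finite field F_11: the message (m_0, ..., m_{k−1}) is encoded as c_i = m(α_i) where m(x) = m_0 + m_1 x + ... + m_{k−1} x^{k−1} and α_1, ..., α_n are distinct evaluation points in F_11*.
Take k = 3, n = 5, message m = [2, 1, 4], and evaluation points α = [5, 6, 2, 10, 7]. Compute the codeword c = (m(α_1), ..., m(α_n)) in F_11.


c = [8, 9, 9, 5, 7]

Message polynomial: m(x) = 2 + 1·x + 4·x^2 (mod 11).
For each evaluation point α_i, compute m(α_i) mod 11:
  α_1 = 5: Horner steps 4 → 10 → 8, so m(5) = 8.
  α_2 = 6: Horner steps 4 → 3 → 9, so m(6) = 9.
  α_3 = 2: Horner steps 4 → 9 → 9, so m(2) = 9.
  α_4 = 10: Horner steps 4 → 8 → 5, so m(10) = 5.
  α_5 = 7: Horner steps 4 → 7 → 7, so m(7) = 7.
Codeword c = [8, 9, 9, 5, 7] ∈ F_11^5.


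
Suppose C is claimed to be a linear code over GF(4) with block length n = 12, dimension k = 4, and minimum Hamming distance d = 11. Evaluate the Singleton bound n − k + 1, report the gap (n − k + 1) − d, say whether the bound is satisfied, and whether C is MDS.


Singleton RHS = n − k + 1 = 9, slack = -2, bound violated (no such code; not MDS).

Singleton bound: d ≤ n − k + 1.
Here n = 12, k = 4, so n − k + 1 = 9.
Given d = 11, check d ≤ 9: NO.
Slack = (n − k + 1) − d = -2.
The slack is negative: d = 11 exceeds n − k + 1 = 9 by 2, so the Singleton bound is violated and no linear [12, 4, 11]_4 code can exist. In particular it is not MDS (MDS requires d = n − k + 1 exactly).
Description: the claimed parameters are [12, 4, 11]_4; such a code would be impossible (violates the Singleton bound).


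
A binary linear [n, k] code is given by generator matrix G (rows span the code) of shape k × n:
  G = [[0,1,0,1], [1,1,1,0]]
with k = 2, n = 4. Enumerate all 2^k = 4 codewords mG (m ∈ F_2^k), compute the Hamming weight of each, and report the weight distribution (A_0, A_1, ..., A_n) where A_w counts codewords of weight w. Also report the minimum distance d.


Weight distribution: A_0 = 1, A_2 = 1, A_3 = 2. Minimum distance d = 2.

Enumerate all 2^2 = 4 messages m ∈ F_2^2.
For each, compute codeword c = mG in F_2^4, then tally its weight.
  m = 00 → c = 0000, weight = 0.
  m = 10 → c = 0101, weight = 2.
  m = 01 → c = 1110, weight = 3.
  m = 11 → c = 1011, weight = 3.
Tally weights:
  weight 0: 1 codewords.
  weight 2: 1 codewords.
  weight 3: 2 codewords.
Minimum distance d = smallest w > 0 with A_w > 0 = 2.
Sanity: Σ A_w = 4 = 2^2 = 4 ✓.


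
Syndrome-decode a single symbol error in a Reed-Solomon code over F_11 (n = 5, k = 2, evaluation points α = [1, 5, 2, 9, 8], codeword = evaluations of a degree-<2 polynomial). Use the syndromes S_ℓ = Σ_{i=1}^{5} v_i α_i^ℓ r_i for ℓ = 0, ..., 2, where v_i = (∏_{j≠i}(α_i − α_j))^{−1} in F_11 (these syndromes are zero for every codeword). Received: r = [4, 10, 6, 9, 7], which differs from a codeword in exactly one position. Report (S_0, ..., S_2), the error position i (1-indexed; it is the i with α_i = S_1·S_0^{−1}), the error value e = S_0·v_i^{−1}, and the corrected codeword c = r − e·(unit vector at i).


S = (9, 1, 5), error at position 2, error magnitude e = 9, c = [4, 1, 6, 9, 7].

Step 1: column multipliers v_i = (∏_{j≠i}(α_i − α_j))^{−1} mod 11.
  i = 1 (α = 1): (1−5)(1−2)(1−9)(1−8) = (−4)·(−1)·(−8)·(−7) = 224 ≡ 4, so v_1 = 4^{−1} = 3 (mod 11).
  i = 2 (α = 5): (5−1)(5−2)(5−9)(5−8) = 4·3·(−4)·(−3) = 144 ≡ 1, so v_2 = 1^{−1} = 1 (mod 11).
  i = 3 (α = 2): (2−1)(2−5)(2−9)(2−8) = 1·(−3)·(−7)·(−6) = −126 ≡ 6, so v_3 = 6^{−1} = 2 (mod 11).
  i = 4 (α = 9): (9−1)(9−5)(9−2)(9−8) = 8·4·7·1 = 224 ≡ 4, so v_4 = 4^{−1} = 3 (mod 11).
  i = 5 (α = 8): (8−1)(8−5)(8−2)(8−9) = 7·3·6·(−1) = −126 ≡ 6, so v_5 = 6^{−1} = 2 (mod 11).
  v = [3, 1, 2, 3, 2].
Step 2: syndromes of r = [4, 10, 6, 9, 7] (all sums mod 11).
  S_0 = Σ v_i r_i = 3·4 + 1·10 + 2·6 + 3·9 + 2·7 = 75 ≡ 9.
  S_1 = Σ v_i α_i r_i = 3·1·4 + 1·5·10 + 2·2·6 + 3·9·9 + 2·8·7 = 441 ≡ 1.
  α_i^2 mod 11 = [1, 3, 4, 4, 9].
  S_2 = Σ v_i α_i^2 r_i = 3·1·4 + 1·3·10 + 2·4·6 + 3·4·9 + 2·9·7 = 324 ≡ 5.
  S = (9, 1, 5) ≠ 0, so r is not a codeword (an error is present).
Step 3: locate the error. For a single error e at position i, S_ℓ = v_i·e·α_i^ℓ, so α_err = S_1/S_0.
  S_0^{−1} = 9^{−1} = 5 (mod 11), so α_err = 1·5 = 5 ≡ 5 = α_2. Error position i = 2.
  Consistency check: S_2/S_1 = 5·1 = 5 ≡ 5 = α_err ✓ (single-error assumption holds).
Step 4: error magnitude e = S_0/v_2 = S_0·∏_{j≠2}(α_2 − α_j) = 9·1 = 9 ≡ 9 (mod 11).
Step 5: correct position 2: c_2 = r_2 − e = 10 − 9 ≡ 1 (mod 11). Hence c = [4, 1, 6, 9, 7].
  Check: interpolating c through the α_i gives m(x) = 2 + 2·x (degree < 2) with m(α_i) = c_i for every i, so c is indeed a codeword.
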